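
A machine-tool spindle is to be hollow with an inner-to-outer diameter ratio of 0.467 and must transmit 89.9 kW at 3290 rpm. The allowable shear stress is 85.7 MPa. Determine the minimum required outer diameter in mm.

25.3 mm

ω = 2π·3290/60 = 344.5 rad/s, so T = P/ω = 89.9×10³ / 344.5 = 260.9 N·m.
For a hollow shaft with d_i/d_o = 0.467: τ_max = 16T/(π d_o³ (1−k⁴)), so d_o = [16T/(π τ_allow (1−k⁴))]^(1/3) = [16·260.9/(π·8.57×10^7·0.9524)]^(1/3) = 0.02535 m.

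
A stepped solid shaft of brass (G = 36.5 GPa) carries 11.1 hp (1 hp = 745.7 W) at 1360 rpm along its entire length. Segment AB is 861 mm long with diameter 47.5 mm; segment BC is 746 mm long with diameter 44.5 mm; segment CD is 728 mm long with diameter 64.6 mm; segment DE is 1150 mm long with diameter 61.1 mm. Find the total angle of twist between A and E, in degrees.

ω = 2π·1360/60 = 142.4 rad/s, so T = P/ω = 11.1×745.7 / 142.4 = 58.12 N·m.
J_AB = π(0.0475)⁴/32 = 5.00×10^-7 m⁴; J_BC = π(0.0445)⁴/32 = 3.85×10^-7 m⁴; J_CD = π(0.0646)⁴/32 = 1.71×10^-6 m⁴; J_DE = π(0.0611)⁴/32 = 1.37×10^-6 m⁴.
θ = (T/G)·Σ L_i/J_i = (58.12/36.5×10⁹)·(0.861/5.00×10^-7 + 0.746/3.85×10^-7 + 0.728/1.71×10^-6 + 1.15/1.37×10^-6) = 7.845×10^-3 rad.

0.449°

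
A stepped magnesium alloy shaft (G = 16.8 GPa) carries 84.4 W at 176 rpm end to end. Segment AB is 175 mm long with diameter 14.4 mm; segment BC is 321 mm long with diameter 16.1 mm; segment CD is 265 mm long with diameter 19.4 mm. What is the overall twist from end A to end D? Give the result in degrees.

ω = 2π·176/60 = 18.43 rad/s, so T = P/ω = 84.4 / 18.43 = 4.579 N·m.
J_AB = π(0.0144)⁴/32 = 4.22×10^-9 m⁴; J_BC = π(0.0161)⁴/32 = 6.60×10^-9 m⁴; J_CD = π(0.0194)⁴/32 = 1.39×10^-8 m⁴.
θ = (T/G)·Σ L_i/J_i = (4.579/16.8×10⁹)·(0.175/4.22×10^-9 + 0.321/6.60×10^-9 + 0.265/1.39×10^-8) = 0.02976 rad.

1.71°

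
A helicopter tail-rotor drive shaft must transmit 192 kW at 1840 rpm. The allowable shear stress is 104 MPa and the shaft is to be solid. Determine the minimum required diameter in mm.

36.5 mm

ω = 2π·1840/60 = 192.7 rad/s, so T = P/ω = 192×10³ / 192.7 = 996.4 N·m.
For a solid shaft τ_max = 16T/(πd³), so d = (16T/(π τ_allow))^(1/3) = (16·996.4/(π·1.04×10^8))^(1/3) = 0.03654 m.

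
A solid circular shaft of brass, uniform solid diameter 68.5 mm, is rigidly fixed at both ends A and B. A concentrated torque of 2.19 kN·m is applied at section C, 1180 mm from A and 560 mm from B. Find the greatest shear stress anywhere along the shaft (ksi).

With uniform GJ and both ends fixed, compatibility θ_AC = θ_CB gives T_A·a = T_B·b, together with T_A + T_B = T₀.
T_A = T₀·b/(a+b) = 2190·560/1740 = 704.8 N·m; T_B = 1485 N·m.
τ in each portion: τ_AC = 1.12×10^7 Pa, τ_CB = 2.35×10^7 Pa; maximum is in CB.
τ_max = T_CB·r/J = 1485·0.0343/2.16×10^-6 = 2.353×10^7 Pa.

3.41 ksi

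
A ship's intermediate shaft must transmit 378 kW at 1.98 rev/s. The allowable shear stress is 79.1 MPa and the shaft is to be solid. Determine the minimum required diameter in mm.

ω = 2π·1.98 = 12.44 rad/s, so T = P/ω = 378×10³ / 12.44 = 30380 N·m.
For a solid shaft τ_max = 16T/(πd³), so d = (16T/(π τ_allow))^(1/3) = (16·30380/(π·7.91×10^7))^(1/3) = 0.1251 m.

125 mm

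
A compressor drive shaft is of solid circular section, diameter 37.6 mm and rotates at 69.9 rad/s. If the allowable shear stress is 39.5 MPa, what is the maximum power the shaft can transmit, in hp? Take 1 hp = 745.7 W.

38.6 hp

J = πd⁴/32 = π(0.0376)⁴/32 = 1.962×10^-7 m⁴.
T_max = τ_allow·J/r = 3.95×10^7 × 1.962×10^-7 / 0.0188 = 412.3 N·m.
ω = 69.9 rad/s, so P_max = T_max·ω = 2.882×10^4 W.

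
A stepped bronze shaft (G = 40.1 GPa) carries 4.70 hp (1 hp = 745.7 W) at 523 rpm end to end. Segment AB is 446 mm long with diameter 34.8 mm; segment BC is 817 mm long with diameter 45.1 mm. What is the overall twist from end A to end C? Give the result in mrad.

ω = 2π·523/60 = 54.77 rad/s, so T = P/ω = 4.70×745.7 / 54.77 = 63.99 N·m.
J_AB = π(0.0348)⁴/32 = 1.44×10^-7 m⁴; J_BC = π(0.0451)⁴/32 = 4.06×10^-7 m⁴.
θ = (T/G)·Σ L_i/J_i = (63.99/40.1×10⁹)·(0.446/1.44×10^-7 + 0.817/4.06×10^-7) = 8.153×10^-3 rad.

8.15 mrad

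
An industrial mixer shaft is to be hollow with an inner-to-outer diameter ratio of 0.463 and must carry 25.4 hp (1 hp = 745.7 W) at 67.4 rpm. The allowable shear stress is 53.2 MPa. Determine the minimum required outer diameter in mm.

ω = 2π·67.4/60 = 7.058 rad/s, so T = P/ω = 25.4×745.7 / 7.058 = 2684 N·m.
For a hollow shaft with d_i/d_o = 0.463: τ_max = 16T/(π d_o³ (1−k⁴)), so d_o = [16T/(π τ_allow (1−k⁴))]^(1/3) = [16·2684/(π·5.32×10^7·0.9540)]^(1/3) = 0.06458 m.

64.6 mm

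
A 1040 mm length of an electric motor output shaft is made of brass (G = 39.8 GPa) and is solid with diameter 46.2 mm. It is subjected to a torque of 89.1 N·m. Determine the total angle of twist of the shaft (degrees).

J = πd⁴/32 = π(0.0462)⁴/32 = 4.473×10^-7 m⁴.
θ = T·L/(G·J) = 89.10 × 1.04 / (39.8×10⁹ × 4.473×10^-7) = 5.205×10^-3 rad.

0.298°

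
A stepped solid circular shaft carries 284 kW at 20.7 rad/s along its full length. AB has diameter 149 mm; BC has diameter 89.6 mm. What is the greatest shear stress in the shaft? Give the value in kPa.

ω = 20.7 rad/s, so T = P/ω = 284×10³ / 20.70 = 13720 N·m.
Under the same torque, τ_max = 16T/(πd³) is largest where d is smallest — segment BC (d = 89.6 mm).
τ_max = 16·13720/(π·(0.0896)³) = 9.714×10^7 Pa.

97100 kPa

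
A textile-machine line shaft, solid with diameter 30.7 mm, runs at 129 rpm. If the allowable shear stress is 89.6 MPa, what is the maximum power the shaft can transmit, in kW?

J = πd⁴/32 = π(0.0307)⁴/32 = 8.721×10^-8 m⁴.
T_max = τ_allow·J/r = 8.96×10^7 × 8.721×10^-8 / 0.0153 = 509.0 N·m.
ω = 2π·129/60 = 13.51 rad/s, so P_max = T_max·ω = 6877 W.

6.88 kW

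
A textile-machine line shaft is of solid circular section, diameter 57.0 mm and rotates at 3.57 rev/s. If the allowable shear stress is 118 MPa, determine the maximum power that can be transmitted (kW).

96.2 kW

J = πd⁴/32 = π(0.0570)⁴/32 = 1.036×10^-6 m⁴.
T_max = τ_allow·J/r = 1.18×10^8 × 1.036×10^-6 / 0.0285 = 4291 N·m.
ω = 2π·3.57 = 22.43 rad/s, so P_max = T_max·ω = 9.625×10^4 W.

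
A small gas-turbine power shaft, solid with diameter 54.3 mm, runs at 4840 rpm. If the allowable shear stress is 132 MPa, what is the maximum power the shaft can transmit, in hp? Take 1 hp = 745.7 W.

2820 hp

J = πd⁴/32 = π(0.0543)⁴/32 = 8.535×10^-7 m⁴.
T_max = τ_allow·J/r = 1.32×10^8 × 8.535×10^-7 / 0.0271 = 4150 N·m.
ω = 2π·4840/60 = 506.8 rad/s, so P_max = T_max·ω = 2.103×10^6 W.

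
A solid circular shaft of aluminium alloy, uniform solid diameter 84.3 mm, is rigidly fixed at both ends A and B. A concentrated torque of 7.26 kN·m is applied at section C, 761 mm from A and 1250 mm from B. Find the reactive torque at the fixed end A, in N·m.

4510 N·m

With uniform GJ and both ends fixed, compatibility θ_AC = θ_CB gives T_A·a = T_B·b, together with T_A + T_B = T₀.
T_A = T₀·b/(a+b) = 7260·1250/2011 = 4513 N·m; T_B = 2747 N·m.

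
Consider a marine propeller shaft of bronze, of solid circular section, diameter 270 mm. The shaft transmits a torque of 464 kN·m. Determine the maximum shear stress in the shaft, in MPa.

J = πd⁴/32 = π(0.270)⁴/32 = 5.217×10^-4 m⁴.
τ_max = T·r/J = 464000 × 0.135 / 5.217×10^-4 = 1.201×10^8 Pa.

120 MPa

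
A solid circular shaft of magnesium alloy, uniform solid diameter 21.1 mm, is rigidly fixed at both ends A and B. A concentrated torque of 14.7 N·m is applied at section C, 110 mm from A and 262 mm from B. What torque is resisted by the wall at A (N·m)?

10.4 N·m

With uniform GJ and both ends fixed, compatibility θ_AC = θ_CB gives T_A·a = T_B·b, together with T_A + T_B = T₀.
T_A = T₀·b/(a+b) = 14.70·262/372.0 = 10.35 N·m; T_B = 4.347 N·m.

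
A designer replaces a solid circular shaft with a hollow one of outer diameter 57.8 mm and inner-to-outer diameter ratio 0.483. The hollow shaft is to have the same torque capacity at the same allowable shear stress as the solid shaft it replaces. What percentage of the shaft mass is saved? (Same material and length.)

20.4 %

Equal τ_max and T ⇒ the solid shaft needs d_s³ = d_o³(1−k⁴), so d_s = 57.8·(1−0.483⁴)^(1/3) = 56.73 mm.
Area ratio A_h/A_s = d_o²(1−k²)/d_s² = (1−k²)/(1−k⁴)^(2/3) = 0.7959.
Mass saving = 1 − 0.7959 = 20.4 %.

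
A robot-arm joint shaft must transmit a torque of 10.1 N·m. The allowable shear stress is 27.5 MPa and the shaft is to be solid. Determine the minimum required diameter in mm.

For a solid shaft τ_max = 16T/(πd³), so d = (16T/(π τ_allow))^(1/3) = (16·10.10/(π·2.75×10^7))^(1/3) = 0.01232 m.

12.3 mm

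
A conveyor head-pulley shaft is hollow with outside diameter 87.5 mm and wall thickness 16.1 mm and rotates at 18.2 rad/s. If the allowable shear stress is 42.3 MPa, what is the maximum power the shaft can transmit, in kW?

J = π(d_o⁴ − d_i⁴)/32 = π(0.0875⁴ − 0.0553⁴)/32 = 4.837×10^-6 m⁴.
T_max = τ_allow·J/r = 4.23×10^7 × 4.837×10^-6 / 0.0437 = 4676 N·m.
ω = 18.2 rad/s, so P_max = T_max·ω = 8.511×10^4 W.

85.1 kW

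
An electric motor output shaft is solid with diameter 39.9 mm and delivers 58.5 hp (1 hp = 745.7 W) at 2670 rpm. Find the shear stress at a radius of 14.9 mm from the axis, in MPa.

9.34 MPa

ω = 2π·2670/60 = 279.6 rad/s, so T = P/ω = 58.5×745.7 / 279.6 = 156.0 N·m.
J = πd⁴/32 = π(0.0399)⁴/32 = 2.488×10^-7 m⁴.
Shear stress varies linearly with radius: τ = T·r/J = 156.0 × 0.0149 / 2.488×10^-7 = 9.343×10^6 Pa.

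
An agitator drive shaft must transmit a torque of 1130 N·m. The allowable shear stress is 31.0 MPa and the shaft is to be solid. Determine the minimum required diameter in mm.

57.0 mm

For a solid shaft τ_max = 16T/(πd³), so d = (16T/(π τ_allow))^(1/3) = (16·1130/(π·3.10×10^7))^(1/3) = 0.05705 m.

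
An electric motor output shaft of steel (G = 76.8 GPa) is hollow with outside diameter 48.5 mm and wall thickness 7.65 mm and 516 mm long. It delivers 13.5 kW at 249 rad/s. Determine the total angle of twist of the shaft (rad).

ω = 249 rad/s, so T = P/ω = 13.5×10³ / 249.0 = 54.22 N·m.
J = π(d_o⁴ − d_i⁴)/32 = π(0.0485⁴ − 0.0332⁴)/32 = 4.239×10^-7 m⁴.
θ = T·L/(G·J) = 54.22 × 0.516 / (76.8×10⁹ × 4.239×10^-7) = 8.593×10^-4 rad.

8.59e-4 rad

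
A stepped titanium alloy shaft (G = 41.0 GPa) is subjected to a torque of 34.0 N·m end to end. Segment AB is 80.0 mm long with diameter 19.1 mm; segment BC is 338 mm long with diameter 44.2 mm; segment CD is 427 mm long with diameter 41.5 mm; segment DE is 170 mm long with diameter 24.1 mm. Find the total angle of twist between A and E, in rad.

0.0113 rad

J_AB = π(0.0191)⁴/32 = 1.31×10^-8 m⁴; J_BC = π(0.0442)⁴/32 = 3.75×10^-7 m⁴; J_CD = π(0.0415)⁴/32 = 2.91×10^-7 m⁴; J_DE = π(0.0241)⁴/32 = 3.31×10^-8 m⁴.
θ = (T/G)·Σ L_i/J_i = (34.00/41.0×10⁹)·(0.0800/1.31×10^-8 + 0.338/3.75×10^-7 + 0.427/2.91×10^-7 + 0.170/3.31×10^-8) = 0.01130 rad.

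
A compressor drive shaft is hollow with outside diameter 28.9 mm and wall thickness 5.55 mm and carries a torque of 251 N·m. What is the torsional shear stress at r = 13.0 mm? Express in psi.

J = π(d_o⁴ − d_i⁴)/32 = π(0.0289⁴ − 0.0178⁴)/32 = 5.863×10^-8 m⁴.
Shear stress varies linearly with radius: τ = T·r/J = 251.0 × 0.0130 / 5.863×10^-8 = 5.566×10^7 Pa.

8070 psi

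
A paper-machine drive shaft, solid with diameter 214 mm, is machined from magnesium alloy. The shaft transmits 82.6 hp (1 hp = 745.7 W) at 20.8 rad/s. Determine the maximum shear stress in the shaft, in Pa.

ω = 20.8 rad/s, so T = P/ω = 82.6×745.7 / 20.80 = 2961 N·m.
J = πd⁴/32 = π(0.214)⁴/32 = 2.059×10^-4 m⁴.
τ_max = T·r/J = 2961 × 0.107 / 2.059×10^-4 = 1.539×10^6 Pa.

1.54e6 Pa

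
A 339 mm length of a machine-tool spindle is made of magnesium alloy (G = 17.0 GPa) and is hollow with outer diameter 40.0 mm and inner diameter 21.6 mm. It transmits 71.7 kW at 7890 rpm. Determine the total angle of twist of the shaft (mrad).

7.53 mrad

ω = 2π·7890/60 = 826.2 rad/s, so T = P/ω = 71.7×10³ / 826.2 = 86.78 N·m.
J = π(d_o⁴ − d_i⁴)/32 = π(0.0400⁴ − 0.0216⁴)/32 = 2.300×10^-7 m⁴.
θ = T·L/(G·J) = 86.78 × 0.339 / (17.0×10⁹ × 2.300×10^-7) = 7.525×10^-3 rad.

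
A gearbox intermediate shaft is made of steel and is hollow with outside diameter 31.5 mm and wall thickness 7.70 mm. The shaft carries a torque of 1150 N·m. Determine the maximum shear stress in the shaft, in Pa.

J = π(d_o⁴ − d_i⁴)/32 = π(0.0315⁴ − 0.0161⁴)/32 = 9.006×10^-8 m⁴.
τ_max = T·r/J = 1150 × 0.0158 / 9.006×10^-8 = 2.011×10^8 Pa.

2.01e8 Pa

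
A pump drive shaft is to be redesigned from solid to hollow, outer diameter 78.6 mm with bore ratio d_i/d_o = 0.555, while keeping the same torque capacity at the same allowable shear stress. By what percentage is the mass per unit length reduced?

Equal τ_max and T ⇒ the solid shaft needs d_s³ = d_o³(1−k⁴), so d_s = 78.6·(1−0.555⁴)^(1/3) = 76.03 mm.
Area ratio A_h/A_s = d_o²(1−k²)/d_s² = (1−k²)/(1−k⁴)^(2/3) = 0.7395.
Mass saving = 1 − 0.7395 = 26.0 %.

26.0 %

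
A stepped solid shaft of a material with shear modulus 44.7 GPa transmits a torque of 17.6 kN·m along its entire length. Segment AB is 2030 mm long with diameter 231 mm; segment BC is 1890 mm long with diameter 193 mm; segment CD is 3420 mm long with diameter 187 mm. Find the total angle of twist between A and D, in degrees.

J_AB = π(0.231)⁴/32 = 2.80×10^-4 m⁴; J_BC = π(0.193)⁴/32 = 1.36×10^-4 m⁴; J_CD = π(0.187)⁴/32 = 1.20×10^-4 m⁴.
θ = (T/G)·Σ L_i/J_i = (17600/44.7×10⁹)·(2.03/2.80×10^-4 + 1.89/1.36×10^-4 + 3.42/1.20×10^-4) = 0.01954 rad.

1.12°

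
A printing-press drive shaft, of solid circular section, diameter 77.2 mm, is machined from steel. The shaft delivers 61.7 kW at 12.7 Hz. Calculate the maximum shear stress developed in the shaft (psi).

1240 psi

ω = 2π·12.7 = 79.80 rad/s, so T = P/ω = 61.7×10³ / 79.80 = 773.2 N·m.
J = πd⁴/32 = π(0.0772)⁴/32 = 3.487×10^-6 m⁴.
τ_max = T·r/J = 773.2 × 0.0386 / 3.487×10^-6 = 8.559×10^6 Pa.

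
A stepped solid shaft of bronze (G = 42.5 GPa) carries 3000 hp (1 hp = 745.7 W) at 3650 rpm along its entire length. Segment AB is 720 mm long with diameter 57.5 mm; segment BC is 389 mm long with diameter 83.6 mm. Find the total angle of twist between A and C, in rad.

0.104 rad

ω = 2π·3650/60 = 382.2 rad/s, so T = P/ω = 3000×745.7 / 382.2 = 5853 N·m.
J_AB = π(0.0575)⁴/32 = 1.07×10^-6 m⁴; J_BC = π(0.0836)⁴/32 = 4.80×10^-6 m⁴.
θ = (T/G)·Σ L_i/J_i = (5853/42.5×10⁹)·(0.720/1.07×10^-6 + 0.389/4.80×10^-6) = 0.1036 rad.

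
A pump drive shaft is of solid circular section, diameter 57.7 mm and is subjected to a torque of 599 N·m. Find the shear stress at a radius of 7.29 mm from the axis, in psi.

J = πd⁴/32 = π(0.0577)⁴/32 = 1.088×10^-6 m⁴.
Shear stress varies linearly with radius: τ = T·r/J = 599.0 × 0.00729 / 1.088×10^-6 = 4.013×10^6 Pa.

582 psi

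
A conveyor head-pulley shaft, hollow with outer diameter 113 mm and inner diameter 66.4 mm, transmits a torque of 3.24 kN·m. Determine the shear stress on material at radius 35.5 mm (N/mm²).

J = π(d_o⁴ − d_i⁴)/32 = π(0.113⁴ − 0.0664⁴)/32 = 1.410×10^-5 m⁴.
Shear stress varies linearly with radius: τ = T·r/J = 3240 × 0.0355 / 1.410×10^-5 = 8.158×10^6 Pa.

8.16 N/mm²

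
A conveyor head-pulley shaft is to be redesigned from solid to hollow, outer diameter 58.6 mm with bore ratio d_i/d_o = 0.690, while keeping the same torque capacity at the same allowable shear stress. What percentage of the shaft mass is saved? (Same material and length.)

37.8 %

Equal τ_max and T ⇒ the solid shaft needs d_s³ = d_o³(1−k⁴), so d_s = 58.6·(1−0.690⁴)^(1/3) = 53.79 mm.
Area ratio A_h/A_s = d_o²(1−k²)/d_s² = (1−k²)/(1−k⁴)^(2/3) = 0.6218.
Mass saving = 1 − 0.6218 = 37.8 %.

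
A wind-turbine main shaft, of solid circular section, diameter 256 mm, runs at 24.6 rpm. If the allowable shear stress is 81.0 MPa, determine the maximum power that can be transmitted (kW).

687 kW

J = πd⁴/32 = π(0.256)⁴/32 = 4.217×10^-4 m⁴.
T_max = τ_allow·J/r = 8.10×10^7 × 4.217×10^-4 / 0.128 = 266800 N·m.
ω = 2π·24.6/60 = 2.576 rad/s, so P_max = T_max·ω = 6.874×10^5 W.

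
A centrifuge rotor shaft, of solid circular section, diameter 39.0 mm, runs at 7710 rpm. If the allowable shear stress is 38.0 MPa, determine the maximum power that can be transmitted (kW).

357 kW

J = πd⁴/32 = π(0.0390)⁴/32 = 2.271×10^-7 m⁴.
T_max = τ_allow·J/r = 3.80×10^7 × 2.271×10^-7 / 0.0195 = 442.6 N·m.
ω = 2π·7710/60 = 807.4 rad/s, so P_max = T_max·ω = 3.573×10^5 W.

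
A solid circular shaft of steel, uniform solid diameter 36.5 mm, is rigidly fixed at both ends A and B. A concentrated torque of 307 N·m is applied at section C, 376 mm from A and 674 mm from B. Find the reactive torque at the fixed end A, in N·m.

197 N·m

With uniform GJ and both ends fixed, compatibility θ_AC = θ_CB gives T_A·a = T_B·b, together with T_A + T_B = T₀.
T_A = T₀·b/(a+b) = 307.0·674/1050 = 197.1 N·m; T_B = 109.9 N·m.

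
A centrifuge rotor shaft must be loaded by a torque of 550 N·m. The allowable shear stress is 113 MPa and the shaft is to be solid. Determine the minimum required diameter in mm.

29.2 mm

For a solid shaft τ_max = 16T/(πd³), so d = (16T/(π τ_allow))^(1/3) = (16·550.0/(π·1.13×10^8))^(1/3) = 0.02916 m.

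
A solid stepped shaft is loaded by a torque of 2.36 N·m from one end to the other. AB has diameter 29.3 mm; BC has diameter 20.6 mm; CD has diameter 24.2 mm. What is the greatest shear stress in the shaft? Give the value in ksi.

Under the same torque, τ_max = 16T/(πd³) is largest where d is smallest — segment BC (d = 20.6 mm).
τ_max = 16·2.360/(π·(0.0206)³) = 1.375×10^6 Pa.

0.199 ksi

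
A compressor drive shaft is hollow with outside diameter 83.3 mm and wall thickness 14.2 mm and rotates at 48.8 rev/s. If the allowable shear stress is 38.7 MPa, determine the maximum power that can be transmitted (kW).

J = π(d_o⁴ − d_i⁴)/32 = π(0.0833⁴ − 0.0549⁴)/32 = 3.835×10^-6 m⁴.
T_max = τ_allow·J/r = 3.87×10^7 × 3.835×10^-6 / 0.0416 = 3563 N·m.
ω = 2π·48.8 = 306.6 rad/s, so P_max = T_max·ω = 1.093×10^6 W.

1090 kW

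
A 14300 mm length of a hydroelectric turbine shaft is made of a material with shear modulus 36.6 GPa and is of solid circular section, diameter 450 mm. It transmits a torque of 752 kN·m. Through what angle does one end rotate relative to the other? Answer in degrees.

4.18°

J = πd⁴/32 = π(0.450)⁴/32 = 4.026×10^-3 m⁴.
θ = T·L/(G·J) = 752000 × 14.3 / (36.6×10⁹ × 4.026×10^-3) = 0.07298 rad.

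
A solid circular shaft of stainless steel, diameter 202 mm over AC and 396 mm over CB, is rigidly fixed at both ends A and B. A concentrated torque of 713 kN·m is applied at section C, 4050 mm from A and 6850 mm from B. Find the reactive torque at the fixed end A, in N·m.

Compatibility: T_A·a/J_AC = T_B·b/J_CB with T_A + T_B = T₀.
J_AC = 1.63×10^-4 m⁴, J_CB = 2.41×10^-3 m⁴, so T_A = T₀·(J_AC/a)/((J_AC/a)+(J_CB/b)) = 73260 N·m, T_B = 639700 N·m.

73300 N·m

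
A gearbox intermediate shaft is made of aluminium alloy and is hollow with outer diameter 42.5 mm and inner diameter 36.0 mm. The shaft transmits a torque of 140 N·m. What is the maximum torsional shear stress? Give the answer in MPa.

J = π(d_o⁴ − d_i⁴)/32 = π(0.0425⁴ − 0.0360⁴)/32 = 1.554×10^-7 m⁴.
τ_max = T·r/J = 140.0 × 0.0213 / 1.554×10^-7 = 1.914×10^7 Pa.

19.1 MPa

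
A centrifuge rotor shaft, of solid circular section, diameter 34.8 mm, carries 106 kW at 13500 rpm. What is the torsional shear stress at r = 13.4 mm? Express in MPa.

ω = 2π·13500/60 = 1414 rad/s, so T = P/ω = 106×10³ / 1414 = 74.98 N·m.
J = πd⁴/32 = π(0.0348)⁴/32 = 1.440×10^-7 m⁴.
Shear stress varies linearly with radius: τ = T·r/J = 74.98 × 0.0134 / 1.440×10^-7 = 6.978×10^6 Pa.

6.98 MPa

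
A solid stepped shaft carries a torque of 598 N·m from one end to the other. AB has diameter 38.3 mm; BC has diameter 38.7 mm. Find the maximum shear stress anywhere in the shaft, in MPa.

Under the same torque, τ_max = 16T/(πd³) is largest where d is smallest — segment AB (d = 38.3 mm).
τ_max = 16·598.0/(π·(0.0383)³) = 5.421×10^7 Pa.

54.2 MPa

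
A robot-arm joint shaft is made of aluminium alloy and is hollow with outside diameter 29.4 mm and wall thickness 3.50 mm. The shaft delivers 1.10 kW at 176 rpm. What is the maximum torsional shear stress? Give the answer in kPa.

ω = 2π·176/60 = 18.43 rad/s, so T = P/ω = 1.10×10³ / 18.43 = 59.68 N·m.
J = π(d_o⁴ − d_i⁴)/32 = π(0.0294⁴ − 0.0224⁴)/32 = 4.863×10^-8 m⁴.
τ_max = T·r/J = 59.68 × 0.0147 / 4.863×10^-8 = 1.804×10^7 Pa.

18000 kPa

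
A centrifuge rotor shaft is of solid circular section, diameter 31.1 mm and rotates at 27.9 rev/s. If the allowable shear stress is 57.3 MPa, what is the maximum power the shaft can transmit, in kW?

59.3 kW

J = πd⁴/32 = π(0.0311)⁴/32 = 9.184×10^-8 m⁴.
T_max = τ_allow·J/r = 5.73×10^7 × 9.184×10^-8 / 0.0156 = 338.4 N·m.
ω = 2π·27.9 = 175.3 rad/s, so P_max = T_max·ω = 5.933×10^4 W.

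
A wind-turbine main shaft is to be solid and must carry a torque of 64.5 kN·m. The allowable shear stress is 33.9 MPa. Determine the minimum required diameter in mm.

For a solid shaft τ_max = 16T/(πd³), so d = (16T/(π τ_allow))^(1/3) = (16·64500/(π·3.39×10^7))^(1/3) = 0.2132 m.

213 mm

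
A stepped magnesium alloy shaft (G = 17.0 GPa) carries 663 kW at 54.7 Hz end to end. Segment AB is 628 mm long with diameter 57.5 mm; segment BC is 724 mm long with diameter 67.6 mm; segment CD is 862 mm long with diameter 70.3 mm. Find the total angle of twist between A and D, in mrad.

ω = 2π·54.7 = 343.7 rad/s, so T = P/ω = 663×10³ / 343.7 = 1929 N·m.
J_AB = π(0.0575)⁴/32 = 1.07×10^-6 m⁴; J_BC = π(0.0676)⁴/32 = 2.05×10^-6 m⁴; J_CD = π(0.0703)⁴/32 = 2.40×10^-6 m⁴.
θ = (T/G)·Σ L_i/J_i = (1929/17.0×10⁹)·(0.628/1.07×10^-6 + 0.724/2.05×10^-6 + 0.862/2.40×10^-6) = 0.1473 rad.

147 mrad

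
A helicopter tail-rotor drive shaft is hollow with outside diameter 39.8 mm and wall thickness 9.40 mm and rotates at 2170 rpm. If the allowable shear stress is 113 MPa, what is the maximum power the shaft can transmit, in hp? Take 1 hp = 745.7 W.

393 hp

J = π(d_o⁴ − d_i⁴)/32 = π(0.0398⁴ − 0.0210⁴)/32 = 2.272×10^-7 m⁴.
T_max = τ_allow·J/r = 1.13×10^8 × 2.272×10^-7 / 0.0199 = 1290 N·m.
ω = 2π·2170/60 = 227.2 rad/s, so P_max = T_max·ω = 2.932×10^5 W.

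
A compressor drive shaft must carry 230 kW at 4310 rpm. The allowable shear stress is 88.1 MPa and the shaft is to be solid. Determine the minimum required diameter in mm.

ω = 2π·4310/60 = 451.3 rad/s, so T = P/ω = 230×10³ / 451.3 = 509.6 N·m.
For a solid shaft τ_max = 16T/(πd³), so d = (16T/(π τ_allow))^(1/3) = (16·509.6/(π·8.81×10^7))^(1/3) = 0.03088 m.

30.9 mm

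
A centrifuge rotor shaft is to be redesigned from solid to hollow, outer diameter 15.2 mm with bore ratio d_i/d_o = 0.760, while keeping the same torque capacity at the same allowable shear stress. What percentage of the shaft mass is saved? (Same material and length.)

44.6 %

Equal τ_max and T ⇒ the solid shaft needs d_s³ = d_o³(1−k⁴), so d_s = 15.2·(1−0.760⁴)^(1/3) = 13.28 mm.
Area ratio A_h/A_s = d_o²(1−k²)/d_s² = (1−k²)/(1−k⁴)^(2/3) = 0.5537.
Mass saving = 1 − 0.5537 = 44.6 %.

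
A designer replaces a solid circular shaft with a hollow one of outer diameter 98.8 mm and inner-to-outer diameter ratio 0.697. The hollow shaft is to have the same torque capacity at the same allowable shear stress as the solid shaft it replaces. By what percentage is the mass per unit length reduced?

38.5 %

Equal τ_max and T ⇒ the solid shaft needs d_s³ = d_o³(1−k⁴), so d_s = 98.8·(1−0.697⁴)^(1/3) = 90.32 mm.
Area ratio A_h/A_s = d_o²(1−k²)/d_s² = (1−k²)/(1−k⁴)^(2/3) = 0.6153.
Mass saving = 1 − 0.6153 = 38.5 %.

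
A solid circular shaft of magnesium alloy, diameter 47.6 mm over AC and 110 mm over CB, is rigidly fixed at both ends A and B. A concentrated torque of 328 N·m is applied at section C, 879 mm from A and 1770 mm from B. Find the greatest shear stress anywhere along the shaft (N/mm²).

1.17 N/mm²

Compatibility: T_A·a/J_AC = T_B·b/J_CB with T_A + T_B = T₀.
J_AC = 5.04×10^-7 m⁴, J_CB = 1.44×10^-5 m⁴, so T_A = T₀·(J_AC/a)/((J_AC/a)+(J_CB/b)) = 21.63 N·m, T_B = 306.4 N·m.
τ in each portion: τ_AC = 1.02×10^6 Pa, τ_CB = 1.17×10^6 Pa; maximum is in CB.
τ_max = T_CB·r/J = 306.4·0.0550/1.44×10^-5 = 1.172×10^6 Pa.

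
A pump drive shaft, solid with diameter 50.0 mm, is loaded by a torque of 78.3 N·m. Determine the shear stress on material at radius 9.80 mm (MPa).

J = πd⁴/32 = π(0.0500)⁴/32 = 6.136×10^-7 m⁴.
Shear stress varies linearly with radius: τ = T·r/J = 78.30 × 0.00980 / 6.136×10^-7 = 1.251×10^6 Pa.

1.25 MPa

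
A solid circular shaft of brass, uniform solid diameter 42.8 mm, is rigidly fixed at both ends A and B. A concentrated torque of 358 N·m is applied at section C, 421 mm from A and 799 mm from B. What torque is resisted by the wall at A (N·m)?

With uniform GJ and both ends fixed, compatibility θ_AC = θ_CB gives T_A·a = T_B·b, together with T_A + T_B = T₀.
T_A = T₀·b/(a+b) = 358.0·799/1220 = 234.5 N·m; T_B = 123.5 N·m.

234 N·m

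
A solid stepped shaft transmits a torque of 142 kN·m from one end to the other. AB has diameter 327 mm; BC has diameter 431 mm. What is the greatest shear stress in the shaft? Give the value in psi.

Under the same torque, τ_max = 16T/(πd³) is largest where d is smallest — segment AB (d = 327 mm).
τ_max = 16·142000/(π·(0.327)³) = 2.068×10^7 Pa.

3000 psi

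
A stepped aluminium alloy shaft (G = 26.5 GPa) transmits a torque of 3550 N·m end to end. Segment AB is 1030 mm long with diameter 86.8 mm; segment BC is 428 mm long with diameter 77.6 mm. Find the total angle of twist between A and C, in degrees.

J_AB = π(0.0868)⁴/32 = 5.57×10^-6 m⁴; J_BC = π(0.0776)⁴/32 = 3.56×10^-6 m⁴.
θ = (T/G)·Σ L_i/J_i = (3550/26.5×10⁹)·(1.03/5.57×10^-6 + 0.428/3.56×10^-6) = 0.04087 rad.

2.34°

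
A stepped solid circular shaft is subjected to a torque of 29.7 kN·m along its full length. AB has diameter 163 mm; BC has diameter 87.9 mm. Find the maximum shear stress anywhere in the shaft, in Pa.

Under the same torque, τ_max = 16T/(πd³) is largest where d is smallest — segment BC (d = 87.9 mm).
τ_max = 16·29700/(π·(0.0879)³) = 2.227×10^8 Pa.

2.23e8 Pa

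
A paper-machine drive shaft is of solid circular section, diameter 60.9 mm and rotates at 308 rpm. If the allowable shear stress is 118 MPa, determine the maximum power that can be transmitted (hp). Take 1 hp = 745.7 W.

J = πd⁴/32 = π(0.0609)⁴/32 = 1.350×10^-6 m⁴.
T_max = τ_allow·J/r = 1.18×10^8 × 1.350×10^-6 / 0.0304 = 5233 N·m.
ω = 2π·308/60 = 32.25 rad/s, so P_max = T_max·ω = 1.688×10^5 W.

226 hp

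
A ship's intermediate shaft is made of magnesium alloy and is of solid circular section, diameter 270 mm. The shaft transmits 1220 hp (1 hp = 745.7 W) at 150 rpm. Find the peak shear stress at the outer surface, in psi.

ω = 2π·150/60 = 15.71 rad/s, so T = P/ω = 1220×745.7 / 15.71 = 57920 N·m.
J = πd⁴/32 = π(0.270)⁴/32 = 5.217×10^-4 m⁴.
τ_max = T·r/J = 57920 × 0.135 / 5.217×10^-4 = 1.499×10^7 Pa.

2170 psi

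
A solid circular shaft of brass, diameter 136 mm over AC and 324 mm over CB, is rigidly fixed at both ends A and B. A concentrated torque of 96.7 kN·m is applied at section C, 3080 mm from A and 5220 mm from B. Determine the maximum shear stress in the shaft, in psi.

2000 psi

Compatibility: T_A·a/J_AC = T_B·b/J_CB with T_A + T_B = T₀.
J_AC = 3.36×10^-5 m⁴, J_CB = 1.08×10^-3 m⁴, so T_A = T₀·(J_AC/a)/((J_AC/a)+(J_CB/b)) = 4833 N·m, T_B = 91870 N·m.
τ in each portion: τ_AC = 9.79×10^6 Pa, τ_CB = 1.38×10^7 Pa; maximum is in CB.
τ_max = T_CB·r/J = 91870·0.162/1.08×10^-3 = 1.376×10^7 Pa.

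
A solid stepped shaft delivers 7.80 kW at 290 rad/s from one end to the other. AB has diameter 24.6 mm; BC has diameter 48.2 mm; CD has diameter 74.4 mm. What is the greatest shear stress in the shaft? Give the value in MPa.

ω = 290 rad/s, so T = P/ω = 7.80×10³ / 290.0 = 26.90 N·m.
Under the same torque, τ_max = 16T/(πd³) is largest where d is smallest — segment AB (d = 24.6 mm).
τ_max = 16·26.90/(π·(0.0246)³) = 9.202×10^6 Pa.

9.20 MPa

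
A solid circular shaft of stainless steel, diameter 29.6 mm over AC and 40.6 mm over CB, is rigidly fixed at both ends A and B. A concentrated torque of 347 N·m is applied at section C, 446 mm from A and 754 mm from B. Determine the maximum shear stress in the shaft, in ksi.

Compatibility: T_A·a/J_AC = T_B·b/J_CB with T_A + T_B = T₀.
J_AC = 7.54×10^-8 m⁴, J_CB = 2.67×10^-7 m⁴, so T_A = T₀·(J_AC/a)/((J_AC/a)+(J_CB/b)) = 112.2 N·m, T_B = 234.8 N·m.
τ in each portion: τ_AC = 2.20×10^7 Pa, τ_CB = 1.79×10^7 Pa; maximum is in AC.
τ_max = T_AC·r/J = 112.2·0.0148/7.54×10^-8 = 2.203×10^7 Pa.

3.19 ksi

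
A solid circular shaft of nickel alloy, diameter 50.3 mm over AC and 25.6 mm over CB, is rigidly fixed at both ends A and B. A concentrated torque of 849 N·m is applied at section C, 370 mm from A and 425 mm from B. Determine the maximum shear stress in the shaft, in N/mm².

Compatibility: T_A·a/J_AC = T_B·b/J_CB with T_A + T_B = T₀.
J_AC = 6.28×10^-7 m⁴, J_CB = 4.22×10^-8 m⁴, so T_A = T₀·(J_AC/a)/((J_AC/a)+(J_CB/b)) = 802.1 N·m, T_B = 46.85 N·m.
τ in each portion: τ_AC = 3.21×10^7 Pa, τ_CB = 1.42×10^7 Pa; maximum is in AC.
τ_max = T_AC·r/J = 802.1·0.0251/6.28×10^-7 = 3.210×10^7 Pa.

32.1 N/mm²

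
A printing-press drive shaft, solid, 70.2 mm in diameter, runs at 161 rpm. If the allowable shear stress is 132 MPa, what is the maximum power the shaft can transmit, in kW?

151 kW

J = πd⁴/32 = π(0.0702)⁴/32 = 2.384×10^-6 m⁴.
T_max = τ_allow·J/r = 1.32×10^8 × 2.384×10^-6 / 0.0351 = 8966 N·m.
ω = 2π·161/60 = 16.86 rad/s, so P_max = T_max·ω = 1.512×10^5 W.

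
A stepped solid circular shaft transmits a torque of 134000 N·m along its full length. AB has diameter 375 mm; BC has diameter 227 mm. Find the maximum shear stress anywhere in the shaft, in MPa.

58.3 MPa

Under the same torque, τ_max = 16T/(πd³) is largest where d is smallest — segment BC (d = 227 mm).
τ_max = 16·134000/(π·(0.227)³) = 5.834×10^7 Pa.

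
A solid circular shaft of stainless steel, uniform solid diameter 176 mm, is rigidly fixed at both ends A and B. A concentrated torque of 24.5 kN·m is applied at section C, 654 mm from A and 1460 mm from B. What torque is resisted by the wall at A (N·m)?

With uniform GJ and both ends fixed, compatibility θ_AC = θ_CB gives T_A·a = T_B·b, together with T_A + T_B = T₀.
T_A = T₀·b/(a+b) = 24500·1460/2114 = 16920 N·m; T_B = 7579 N·m.

16900 N·m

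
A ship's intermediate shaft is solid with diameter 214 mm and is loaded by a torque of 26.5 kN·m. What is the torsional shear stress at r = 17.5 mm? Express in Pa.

J = πd⁴/32 = π(0.214)⁴/32 = 2.059×10^-4 m⁴.
Shear stress varies linearly with radius: τ = T·r/J = 26500 × 0.0175 / 2.059×10^-4 = 2.252×10^6 Pa.

2.25e6 Pa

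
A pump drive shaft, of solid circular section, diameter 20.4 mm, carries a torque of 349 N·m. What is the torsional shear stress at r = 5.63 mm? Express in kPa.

116000 kPa

J = πd⁴/32 = π(0.0204)⁴/32 = 1.700×10^-8 m⁴.
Shear stress varies linearly with radius: τ = T·r/J = 349.0 × 0.00563 / 1.700×10^-8 = 1.156×10^8 Pa.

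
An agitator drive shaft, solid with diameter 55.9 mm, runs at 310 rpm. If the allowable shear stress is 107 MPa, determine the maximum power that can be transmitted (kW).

119 kW

J = πd⁴/32 = π(0.0559)⁴/32 = 9.586×10^-7 m⁴.
T_max = τ_allow·J/r = 1.07×10^8 × 9.586×10^-7 / 0.0279 = 3670 N·m.
ω = 2π·310/60 = 32.46 rad/s, so P_max = T_max·ω = 1.191×10^5 W.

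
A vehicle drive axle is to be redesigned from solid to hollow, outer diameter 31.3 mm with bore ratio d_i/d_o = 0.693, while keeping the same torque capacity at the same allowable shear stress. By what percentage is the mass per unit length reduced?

Equal τ_max and T ⇒ the solid shaft needs d_s³ = d_o³(1−k⁴), so d_s = 31.3·(1−0.693⁴)^(1/3) = 28.68 mm.
Area ratio A_h/A_s = d_o²(1−k²)/d_s² = (1−k²)/(1−k⁴)^(2/3) = 0.6190.
Mass saving = 1 − 0.6190 = 38.1 %.

38.1 %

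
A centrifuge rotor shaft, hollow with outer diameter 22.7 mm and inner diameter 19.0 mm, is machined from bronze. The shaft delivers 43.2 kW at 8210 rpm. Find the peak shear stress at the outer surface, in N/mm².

ω = 2π·8210/60 = 859.7 rad/s, so T = P/ω = 43.2×10³ / 859.7 = 50.25 N·m.
J = π(d_o⁴ − d_i⁴)/32 = π(0.0227⁴ − 0.0190⁴)/32 = 1.327×10^-8 m⁴.
τ_max = T·r/J = 50.25 × 0.0113 / 1.327×10^-8 = 4.297×10^7 Pa.

43.0 N/mm²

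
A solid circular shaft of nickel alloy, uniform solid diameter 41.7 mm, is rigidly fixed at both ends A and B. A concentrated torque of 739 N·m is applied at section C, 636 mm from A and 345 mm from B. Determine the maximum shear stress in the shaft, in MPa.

With uniform GJ and both ends fixed, compatibility θ_AC = θ_CB gives T_A·a = T_B·b, together with T_A + T_B = T₀.
T_A = T₀·b/(a+b) = 739.0·345/981.0 = 259.9 N·m; T_B = 479.1 N·m.
τ in each portion: τ_AC = 1.83×10^7 Pa, τ_CB = 3.37×10^7 Pa; maximum is in CB.
τ_max = T_CB·r/J = 479.1·0.0209/2.97×10^-7 = 3.365×10^7 Pa.

33.7 MPa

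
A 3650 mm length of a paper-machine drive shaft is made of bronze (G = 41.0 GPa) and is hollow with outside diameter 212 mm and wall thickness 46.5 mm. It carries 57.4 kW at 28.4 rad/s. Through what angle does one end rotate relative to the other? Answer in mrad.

1.01 mrad

ω = 28.4 rad/s, so T = P/ω = 57.4×10³ / 28.40 = 2021 N·m.
J = π(d_o⁴ − d_i⁴)/32 = π(0.212⁴ − 0.119⁴)/32 = 1.786×10^-4 m⁴.
θ = T·L/(G·J) = 2021 × 3.65 / (41.0×10⁹ × 1.786×10^-4) = 1.007×10^-3 rad.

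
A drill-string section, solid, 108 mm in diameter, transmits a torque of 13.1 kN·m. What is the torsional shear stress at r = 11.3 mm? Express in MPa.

11.1 MPa

J = πd⁴/32 = π(0.108)⁴/32 = 1.336×10^-5 m⁴.
Shear stress varies linearly with radius: τ = T·r/J = 13100 × 0.0113 / 1.336×10^-5 = 1.108×10^7 Pa.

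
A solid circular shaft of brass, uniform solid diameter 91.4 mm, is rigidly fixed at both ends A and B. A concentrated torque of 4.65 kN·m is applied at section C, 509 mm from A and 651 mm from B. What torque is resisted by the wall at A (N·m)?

2610 N·m

With uniform GJ and both ends fixed, compatibility θ_AC = θ_CB gives T_A·a = T_B·b, together with T_A + T_B = T₀.
T_A = T₀·b/(a+b) = 4650·651/1160 = 2610 N·m; T_B = 2040 N·m.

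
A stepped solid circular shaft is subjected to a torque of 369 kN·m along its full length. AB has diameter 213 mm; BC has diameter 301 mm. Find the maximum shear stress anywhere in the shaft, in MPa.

Under the same torque, τ_max = 16T/(πd³) is largest where d is smallest — segment AB (d = 213 mm).
τ_max = 16·369000/(π·(0.213)³) = 1.945×10^8 Pa.

194 MPa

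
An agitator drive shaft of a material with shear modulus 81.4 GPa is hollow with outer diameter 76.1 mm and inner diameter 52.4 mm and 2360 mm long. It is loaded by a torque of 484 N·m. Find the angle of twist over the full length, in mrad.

5.50 mrad

J = π(d_o⁴ − d_i⁴)/32 = π(0.0761⁴ − 0.0524⁴)/32 = 2.552×10^-6 m⁴.
θ = T·L/(G·J) = 484.0 × 2.36 / (81.4×10⁹ × 2.552×10^-6) = 5.498×10^-3 rad.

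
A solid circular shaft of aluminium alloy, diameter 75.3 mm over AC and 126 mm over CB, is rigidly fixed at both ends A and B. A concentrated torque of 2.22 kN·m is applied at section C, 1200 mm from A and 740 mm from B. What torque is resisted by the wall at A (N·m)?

Compatibility: T_A·a/J_AC = T_B·b/J_CB with T_A + T_B = T₀.
J_AC = 3.16×10^-6 m⁴, J_CB = 2.47×10^-5 m⁴, so T_A = T₀·(J_AC/a)/((J_AC/a)+(J_CB/b)) = 161.9 N·m, T_B = 2058 N·m.

162 N·m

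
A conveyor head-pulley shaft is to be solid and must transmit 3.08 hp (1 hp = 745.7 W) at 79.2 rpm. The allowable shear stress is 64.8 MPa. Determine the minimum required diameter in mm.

ω = 2π·79.2/60 = 8.294 rad/s, so T = P/ω = 3.08×745.7 / 8.294 = 276.9 N·m.
For a solid shaft τ_max = 16T/(πd³), so d = (16T/(π τ_allow))^(1/3) = (16·276.9/(π·6.48×10^7))^(1/3) = 0.02792 m.

27.9 mm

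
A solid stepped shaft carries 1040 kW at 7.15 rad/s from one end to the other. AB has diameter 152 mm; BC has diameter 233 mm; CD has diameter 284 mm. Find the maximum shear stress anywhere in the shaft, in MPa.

211 MPa

ω = 7.15 rad/s, so T = P/ω = 1040×10³ / 7.150 = 145500 N·m.
Under the same torque, τ_max = 16T/(πd³) is largest where d is smallest — segment AB (d = 152 mm).
τ_max = 16·145500/(π·(0.152)³) = 2.109×10^8 Pa.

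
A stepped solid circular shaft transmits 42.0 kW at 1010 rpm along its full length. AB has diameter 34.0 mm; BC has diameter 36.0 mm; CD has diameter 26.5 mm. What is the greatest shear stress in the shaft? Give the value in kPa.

ω = 2π·1010/60 = 105.8 rad/s, so T = P/ω = 42.0×10³ / 105.8 = 397.1 N·m.
Under the same torque, τ_max = 16T/(πd³) is largest where d is smallest — segment CD (d = 26.5 mm).
τ_max = 16·397.1/(π·(0.0265)³) = 1.087×10^8 Pa.

109000 kPa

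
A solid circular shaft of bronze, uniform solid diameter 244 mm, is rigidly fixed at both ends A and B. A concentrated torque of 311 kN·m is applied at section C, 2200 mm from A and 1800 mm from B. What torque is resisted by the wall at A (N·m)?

With uniform GJ and both ends fixed, compatibility θ_AC = θ_CB gives T_A·a = T_B·b, together with T_A + T_B = T₀.
T_A = T₀·b/(a+b) = 311000·1800/4000 = 139900 N·m; T_B = 171100 N·m.

140000 N·m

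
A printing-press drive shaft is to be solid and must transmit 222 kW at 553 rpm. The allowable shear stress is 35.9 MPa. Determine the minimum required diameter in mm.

81.6 mm

ω = 2π·553/60 = 57.91 rad/s, so T = P/ω = 222×10³ / 57.91 = 3834 N·m.
For a solid shaft τ_max = 16T/(πd³), so d = (16T/(π τ_allow))^(1/3) = (16·3834/(π·3.59×10^7))^(1/3) = 0.08163 m.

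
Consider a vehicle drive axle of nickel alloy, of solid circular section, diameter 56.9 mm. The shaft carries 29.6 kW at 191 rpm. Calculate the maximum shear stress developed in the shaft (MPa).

ω = 2π·191/60 = 20.00 rad/s, so T = P/ω = 29.6×10³ / 20.00 = 1480 N·m.
J = πd⁴/32 = π(0.0569)⁴/32 = 1.029×10^-6 m⁴.
τ_max = T·r/J = 1480 × 0.0284 / 1.029×10^-6 = 4.091×10^7 Pa.

40.9 MPa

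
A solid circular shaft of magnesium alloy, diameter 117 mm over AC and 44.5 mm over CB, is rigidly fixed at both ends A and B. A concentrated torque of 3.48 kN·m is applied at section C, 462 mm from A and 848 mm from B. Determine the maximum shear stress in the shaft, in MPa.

10.9 MPa

Compatibility: T_A·a/J_AC = T_B·b/J_CB with T_A + T_B = T₀.
J_AC = 1.84×10^-5 m⁴, J_CB = 3.85×10^-7 m⁴, so T_A = T₀·(J_AC/a)/((J_AC/a)+(J_CB/b)) = 3441 N·m, T_B = 39.23 N·m.
τ in each portion: τ_AC = 1.09×10^7 Pa, τ_CB = 2.27×10^6 Pa; maximum is in AC.
τ_max = T_AC·r/J = 3441·0.0585/1.84×10^-5 = 1.094×10^7 Pa.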